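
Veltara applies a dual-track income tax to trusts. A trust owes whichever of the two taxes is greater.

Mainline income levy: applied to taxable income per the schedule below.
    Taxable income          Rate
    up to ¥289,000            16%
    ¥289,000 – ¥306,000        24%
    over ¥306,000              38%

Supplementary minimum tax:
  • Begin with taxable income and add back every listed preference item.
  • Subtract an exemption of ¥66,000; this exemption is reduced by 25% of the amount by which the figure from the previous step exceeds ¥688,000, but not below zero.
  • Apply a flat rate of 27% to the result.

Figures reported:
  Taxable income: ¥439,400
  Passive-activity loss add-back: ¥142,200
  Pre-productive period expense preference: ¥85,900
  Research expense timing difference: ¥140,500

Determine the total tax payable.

Mainline income levy:
  ¥289,000 × 16% = ¥46,240
  ¥17,000 × 24% = ¥4,080
  ¥133,400 × 38% = ¥50,692
  → ¥101,012

Supplementary minimum tax:
  Adjusted income: ¥439,400 + ¥142,200 + ¥85,900 + ¥140,500 = ¥808,000
  Exemption: ¥66,000 − 25% × (¥808,000 − ¥688,000) = ¥66,000 − ¥30,000 = ¥36,000
  Base: ¥808,000 − ¥36,000 = ¥772,000
  ¥772,000 × 27% = ¥208,440

¥208,440 > ¥101,012, so the supplementary minimum tax is the binding amount.

¥208,440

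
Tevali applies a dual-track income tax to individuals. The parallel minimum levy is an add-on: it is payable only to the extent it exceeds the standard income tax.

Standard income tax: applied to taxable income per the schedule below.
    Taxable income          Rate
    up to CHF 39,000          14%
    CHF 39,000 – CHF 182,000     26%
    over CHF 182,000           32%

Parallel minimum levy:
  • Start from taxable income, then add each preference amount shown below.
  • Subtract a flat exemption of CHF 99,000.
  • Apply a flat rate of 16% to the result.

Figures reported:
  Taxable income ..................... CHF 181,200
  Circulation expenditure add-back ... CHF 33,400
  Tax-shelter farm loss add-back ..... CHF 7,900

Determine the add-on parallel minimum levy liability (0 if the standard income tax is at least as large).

Parallel minimum levy:
  Adjusted income: CHF 181,200 + CHF 33,400 + CHF 7,900 = CHF 222,500
  Less exemption CHF 99,000 → base CHF 123,500
  CHF 123,500 × 16% = CHF 19,760

Standard income tax:
  CHF 39,000 × 14% = CHF 5,460
  CHF 142,200 × 26% = CHF 36,972
  → CHF 42,432

CHF 19,760 ≤ CHF 42,432, so no add-on is due.

CHF 0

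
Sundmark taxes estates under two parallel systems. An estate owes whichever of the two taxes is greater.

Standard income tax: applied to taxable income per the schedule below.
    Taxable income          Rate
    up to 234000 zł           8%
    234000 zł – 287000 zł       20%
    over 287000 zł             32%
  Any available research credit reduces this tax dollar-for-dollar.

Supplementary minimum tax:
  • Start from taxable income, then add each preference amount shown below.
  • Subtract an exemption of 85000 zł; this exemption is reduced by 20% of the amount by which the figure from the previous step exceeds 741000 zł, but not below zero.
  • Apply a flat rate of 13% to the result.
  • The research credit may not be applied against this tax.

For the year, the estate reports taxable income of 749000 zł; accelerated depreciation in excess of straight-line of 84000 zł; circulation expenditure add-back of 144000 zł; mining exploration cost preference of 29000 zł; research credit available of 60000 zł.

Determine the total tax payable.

Standard income tax:
  234000 zł × 8% = 18720 zł
  53000 zł × 20% = 10600 zł
  462000 zł × 32% = 147840 zł
  → 177160 zł
  Less research credit 60000 zł → 117160 zł

Supplementary minimum tax:
  Adjusted income: 749000 zł + 84000 zł + 144000 zł + 29000 zł = 1006000 zł
  Exemption: 85000 zł − 20% × (1006000 zł − 741000 zł) = 85000 zł − 53000 zł = 32000 zł
  Base: 1006000 zł − 32000 zł = 974000 zł
  974000 zł × 13% = 126620 zł

126620 zł > 117160 zł, so the supplementary minimum tax is the binding amount.

126620 zł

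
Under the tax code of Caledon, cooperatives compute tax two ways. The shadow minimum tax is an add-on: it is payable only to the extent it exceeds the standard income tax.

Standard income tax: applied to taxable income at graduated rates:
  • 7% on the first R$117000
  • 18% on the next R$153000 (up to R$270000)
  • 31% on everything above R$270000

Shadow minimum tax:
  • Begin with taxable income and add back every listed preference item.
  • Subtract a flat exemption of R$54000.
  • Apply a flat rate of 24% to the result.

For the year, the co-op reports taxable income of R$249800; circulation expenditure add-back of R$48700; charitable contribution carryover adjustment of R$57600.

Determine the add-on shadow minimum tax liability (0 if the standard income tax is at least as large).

R$40410

Shadow minimum tax:
  Adjusted income: R$249800 + R$48700 + R$57600 = R$356100
  Less exemption R$54000 → base R$302100
  R$302100 × 24% = R$72504

Standard income tax:
  R$117000 × 7% = R$8190
  R$132800 × 18% = R$23904
  → R$32094

Excess of shadow minimum tax over standard income tax: R$72504 − R$32094 = R$40410.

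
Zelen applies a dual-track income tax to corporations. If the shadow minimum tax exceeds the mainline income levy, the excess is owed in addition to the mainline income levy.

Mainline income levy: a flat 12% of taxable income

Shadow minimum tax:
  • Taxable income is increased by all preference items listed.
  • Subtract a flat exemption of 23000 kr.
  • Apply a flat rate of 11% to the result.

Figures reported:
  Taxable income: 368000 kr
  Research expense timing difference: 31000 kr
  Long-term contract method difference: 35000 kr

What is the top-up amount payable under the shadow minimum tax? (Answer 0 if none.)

1050 kr

Mainline income levy:
  368000 kr × 12% = 44160 kr

Shadow minimum tax:
  Adjusted income: 368000 kr + 31000 kr + 35000 kr = 434000 kr
  Less exemption 23000 kr → base 411000 kr
  411000 kr × 11% = 45210 kr

Excess of shadow minimum tax over mainline income levy: 45210 kr − 44160 kr = 1050 kr.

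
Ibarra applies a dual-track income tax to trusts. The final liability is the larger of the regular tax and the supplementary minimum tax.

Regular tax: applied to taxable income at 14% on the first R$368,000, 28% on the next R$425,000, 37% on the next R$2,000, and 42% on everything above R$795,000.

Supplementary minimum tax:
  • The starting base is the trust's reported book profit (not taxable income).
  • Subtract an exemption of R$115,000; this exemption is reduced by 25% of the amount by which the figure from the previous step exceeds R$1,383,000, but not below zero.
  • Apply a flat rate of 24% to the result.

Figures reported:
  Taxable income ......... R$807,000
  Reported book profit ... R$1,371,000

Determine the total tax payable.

R$301,440

Regular tax:
  R$368,000 × 14% = R$51,520
  R$425,000 × 28% = R$119,000
  R$2,000 × 37% = R$740
  R$12,000 × 42% = R$5,040
  → R$176,300

Supplementary minimum tax:
  Base (reported book profit): R$1,371,000
  Exemption: R$1,371,000 ≤ R$1,383,000, so full R$115,000 applies
  Base: R$1,371,000 − R$115,000 = R$1,256,000
  R$1,256,000 × 24% = R$301,440

R$301,440 > R$176,300, so the supplementary minimum tax is the binding amount.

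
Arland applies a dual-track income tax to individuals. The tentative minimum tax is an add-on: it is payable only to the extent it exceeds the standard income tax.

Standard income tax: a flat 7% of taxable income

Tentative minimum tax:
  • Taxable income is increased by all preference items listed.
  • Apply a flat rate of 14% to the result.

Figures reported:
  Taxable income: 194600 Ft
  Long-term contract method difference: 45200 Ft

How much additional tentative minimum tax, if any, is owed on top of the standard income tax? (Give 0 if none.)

Standard income tax:
  194600 Ft × 7% = 13622 Ft

Tentative minimum tax:
  Adjusted income: 194600 Ft + 45200 Ft = 239800 Ft
  239800 Ft × 14% = 33572 Ft

Excess of tentative minimum tax over standard income tax: 33572 Ft − 13622 Ft = 19950 Ft.

19950 Ft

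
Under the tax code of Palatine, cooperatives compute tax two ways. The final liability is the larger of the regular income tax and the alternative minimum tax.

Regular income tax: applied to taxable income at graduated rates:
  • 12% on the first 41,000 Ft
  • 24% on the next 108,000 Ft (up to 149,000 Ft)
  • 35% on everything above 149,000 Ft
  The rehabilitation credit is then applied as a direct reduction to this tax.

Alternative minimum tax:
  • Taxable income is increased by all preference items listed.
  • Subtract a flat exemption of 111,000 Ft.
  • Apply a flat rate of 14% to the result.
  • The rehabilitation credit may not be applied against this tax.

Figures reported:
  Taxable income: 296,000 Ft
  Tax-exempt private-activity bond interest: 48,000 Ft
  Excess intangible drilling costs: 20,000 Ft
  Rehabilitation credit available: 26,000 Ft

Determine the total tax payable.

56,290 Ft

Alternative minimum tax:
  Adjusted income: 296,000 Ft + 48,000 Ft + 20,000 Ft = 364,000 Ft
  Less exemption 111,000 Ft → base 253,000 Ft
  253,000 Ft × 14% = 35,420 Ft

Regular income tax:
  41,000 Ft × 12% = 4,920 Ft
  108,000 Ft × 24% = 25,920 Ft
  147,000 Ft × 35% = 51,450 Ft
  → 82,290 Ft
  Less rehabilitation credit 26,000 Ft → 56,290 Ft

56,290 Ft > 35,420 Ft, so the regular income tax governs.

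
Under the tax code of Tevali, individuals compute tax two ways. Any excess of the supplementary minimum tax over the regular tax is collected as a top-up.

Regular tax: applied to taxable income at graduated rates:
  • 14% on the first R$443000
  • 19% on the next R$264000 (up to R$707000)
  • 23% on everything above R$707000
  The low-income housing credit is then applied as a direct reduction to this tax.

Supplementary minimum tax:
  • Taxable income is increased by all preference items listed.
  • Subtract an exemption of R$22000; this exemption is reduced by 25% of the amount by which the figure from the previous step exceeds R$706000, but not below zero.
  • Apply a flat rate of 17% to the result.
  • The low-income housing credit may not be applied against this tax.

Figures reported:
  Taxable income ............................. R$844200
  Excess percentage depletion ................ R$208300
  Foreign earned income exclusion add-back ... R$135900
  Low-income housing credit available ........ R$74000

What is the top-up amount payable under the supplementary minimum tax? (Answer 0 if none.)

Supplementary minimum tax:
  Adjusted income: R$844200 + R$208300 + R$135900 = R$1188400
  Exemption: 25% × (R$1188400 − R$706000) = R$120600 ≥ R$22000, so the exemption is fully phased out
  Base: R$1188400 − R$0 = R$1188400
  R$1188400 × 17% = R$202028

Regular tax:
  R$443000 × 14% = R$62020
  R$264000 × 19% = R$50160
  R$137200 × 23% = R$31556
  → R$143736
  Less low-income housing credit R$74000 → R$69736

Excess of supplementary minimum tax over regular tax: R$202028 − R$69736 = R$132292.

R$132292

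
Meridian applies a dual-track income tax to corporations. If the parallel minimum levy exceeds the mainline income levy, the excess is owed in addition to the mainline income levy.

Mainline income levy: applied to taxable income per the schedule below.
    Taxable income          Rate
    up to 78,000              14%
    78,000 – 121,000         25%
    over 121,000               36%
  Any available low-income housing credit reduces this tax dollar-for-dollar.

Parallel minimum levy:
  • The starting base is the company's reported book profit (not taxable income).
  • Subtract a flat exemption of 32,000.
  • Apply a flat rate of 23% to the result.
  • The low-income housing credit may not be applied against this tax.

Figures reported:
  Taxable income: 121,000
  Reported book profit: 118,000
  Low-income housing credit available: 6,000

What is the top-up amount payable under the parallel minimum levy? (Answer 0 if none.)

Mainline income levy:
  78,000 × 14% = 10,920
  43,000 × 25% = 10,750
  → 21,670
  Less low-income housing credit 6,000 → 15,670

Parallel minimum levy:
  Base (reported book profit): 118,000
  Less exemption 32,000 → base 86,000
  86,000 × 23% = 19,780

Excess of parallel minimum levy over mainline income levy: 19,780 − 15,670 = 4,110.

4,110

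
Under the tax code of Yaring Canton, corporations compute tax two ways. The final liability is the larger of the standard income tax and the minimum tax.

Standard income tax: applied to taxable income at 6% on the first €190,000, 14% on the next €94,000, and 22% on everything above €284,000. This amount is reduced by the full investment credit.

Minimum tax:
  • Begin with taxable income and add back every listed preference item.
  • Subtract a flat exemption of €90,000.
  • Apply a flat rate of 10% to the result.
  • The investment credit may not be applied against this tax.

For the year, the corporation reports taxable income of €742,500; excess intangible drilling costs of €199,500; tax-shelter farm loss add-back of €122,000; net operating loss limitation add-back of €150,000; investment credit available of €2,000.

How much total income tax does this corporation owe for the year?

€123,430

Standard income tax:
  €190,000 × 6% = €11,400
  €94,000 × 14% = €13,160
  €458,500 × 22% = €100,870
  → €125,430
  Less investment credit €2,000 → €123,430

Minimum tax:
  Adjusted income: €742,500 + €199,500 + €122,000 + €150,000 = €1,214,000
  Less exemption €90,000 → base €1,124,000
  €1,124,000 × 10% = €112,400

€123,430 > €112,400, so the standard income tax governs.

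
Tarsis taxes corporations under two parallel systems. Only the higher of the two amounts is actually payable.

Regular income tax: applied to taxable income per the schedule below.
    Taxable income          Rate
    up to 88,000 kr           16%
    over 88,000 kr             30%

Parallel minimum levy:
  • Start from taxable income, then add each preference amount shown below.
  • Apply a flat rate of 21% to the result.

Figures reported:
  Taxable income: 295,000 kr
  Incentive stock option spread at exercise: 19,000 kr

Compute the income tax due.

Regular income tax:
  88,000 kr × 16% = 14,080 kr
  207,000 kr × 30% = 62,100 kr
  → 76,180 kr

Parallel minimum levy:
  Adjusted income: 295,000 kr + 19,000 kr = 314,000 kr
  314,000 kr × 21% = 65,940 kr

76,180 kr > 65,940 kr, so the regular income tax governs.

76,180 kr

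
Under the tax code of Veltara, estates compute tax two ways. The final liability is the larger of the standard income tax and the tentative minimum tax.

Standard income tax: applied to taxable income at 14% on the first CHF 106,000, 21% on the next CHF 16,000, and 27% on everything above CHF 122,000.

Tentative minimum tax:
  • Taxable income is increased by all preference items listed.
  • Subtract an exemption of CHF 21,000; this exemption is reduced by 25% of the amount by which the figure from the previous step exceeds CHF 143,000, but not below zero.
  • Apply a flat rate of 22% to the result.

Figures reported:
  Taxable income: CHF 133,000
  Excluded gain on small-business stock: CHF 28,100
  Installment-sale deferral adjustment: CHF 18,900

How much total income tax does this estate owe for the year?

CHF 37,015

Tentative minimum tax:
  Adjusted income: CHF 133,000 + CHF 28,100 + CHF 18,900 = CHF 180,000
  Exemption: CHF 21,000 − 25% × (CHF 180,000 − CHF 143,000) = CHF 21,000 − CHF 9,250 = CHF 11,750
  Base: CHF 180,000 − CHF 11,750 = CHF 168,250
  CHF 168,250 × 22% = CHF 37,015

Standard income tax:
  CHF 106,000 × 14% = CHF 14,840
  CHF 16,000 × 21% = CHF 3,360
  CHF 11,000 × 27% = CHF 2,970
  → CHF 21,170

CHF 37,015 > CHF 21,170, so the tentative minimum tax is the binding amount.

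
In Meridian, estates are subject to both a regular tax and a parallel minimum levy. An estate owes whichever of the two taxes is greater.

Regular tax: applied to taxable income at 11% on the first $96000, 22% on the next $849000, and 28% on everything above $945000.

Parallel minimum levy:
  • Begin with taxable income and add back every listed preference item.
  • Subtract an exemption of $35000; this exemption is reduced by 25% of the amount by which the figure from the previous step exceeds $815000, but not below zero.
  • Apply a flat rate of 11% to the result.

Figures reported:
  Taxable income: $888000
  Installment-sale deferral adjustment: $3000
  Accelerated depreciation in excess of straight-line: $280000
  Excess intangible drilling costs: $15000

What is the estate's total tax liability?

$184800

Regular tax:
  $96000 × 11% = $10560
  $792000 × 22% = $174240
  → $184800

Parallel minimum levy:
  Adjusted income: $888000 + $3000 + $280000 + $15000 = $1186000
  Exemption: 25% × ($1186000 − $815000) = $92750 ≥ $35000, so the exemption is fully phased out
  Base: $1186000 − $0 = $1186000
  $1186000 × 11% = $130460

$184800 > $130460, so the regular tax governs.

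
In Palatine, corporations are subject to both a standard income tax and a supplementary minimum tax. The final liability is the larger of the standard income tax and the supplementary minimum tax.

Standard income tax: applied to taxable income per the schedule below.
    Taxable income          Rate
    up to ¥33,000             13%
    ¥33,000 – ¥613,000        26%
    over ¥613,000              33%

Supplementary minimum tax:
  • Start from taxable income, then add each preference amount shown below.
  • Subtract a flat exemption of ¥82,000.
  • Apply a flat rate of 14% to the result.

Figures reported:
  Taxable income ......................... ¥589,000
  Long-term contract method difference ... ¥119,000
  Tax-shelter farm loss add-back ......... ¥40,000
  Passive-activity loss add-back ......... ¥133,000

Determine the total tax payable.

Supplementary minimum tax:
  Adjusted income: ¥589,000 + ¥119,000 + ¥40,000 + ¥133,000 = ¥881,000
  Less exemption ¥82,000 → base ¥799,000
  ¥799,000 × 14% = ¥111,860

Standard income tax:
  ¥33,000 × 13% = ¥4,290
  ¥556,000 × 26% = ¥144,560
  → ¥148,850

¥148,850 > ¥111,860, so the standard income tax governs.

¥148,850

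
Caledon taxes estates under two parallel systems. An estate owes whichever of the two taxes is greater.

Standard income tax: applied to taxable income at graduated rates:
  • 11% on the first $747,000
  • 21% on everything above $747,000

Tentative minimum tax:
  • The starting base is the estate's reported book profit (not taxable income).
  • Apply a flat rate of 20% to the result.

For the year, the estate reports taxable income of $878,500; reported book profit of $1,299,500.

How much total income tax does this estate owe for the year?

$259,900

Tentative minimum tax:
  Base (reported book profit): $1,299,500
  $1,299,500 × 20% = $259,900

Standard income tax:
  $747,000 × 11% = $82,170
  $131,500 × 21% = $27,615
  → $109,785

$259,900 > $109,785, so the tentative minimum tax is the binding amount.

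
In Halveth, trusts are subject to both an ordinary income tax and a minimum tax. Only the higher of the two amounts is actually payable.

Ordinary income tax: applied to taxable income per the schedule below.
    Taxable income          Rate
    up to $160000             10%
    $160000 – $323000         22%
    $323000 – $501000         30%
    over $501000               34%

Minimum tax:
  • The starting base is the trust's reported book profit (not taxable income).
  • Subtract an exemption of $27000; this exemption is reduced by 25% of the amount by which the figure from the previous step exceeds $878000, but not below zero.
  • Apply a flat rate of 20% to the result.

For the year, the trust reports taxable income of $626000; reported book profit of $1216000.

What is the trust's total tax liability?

Ordinary income tax:
  $160000 × 10% = $16000
  $163000 × 22% = $35860
  $178000 × 30% = $53400
  $125000 × 34% = $42500
  → $147760

Minimum tax:
  Base (reported book profit): $1216000
  Exemption: 25% × ($1216000 − $878000) = $84500 ≥ $27000, so the exemption is fully phased out
  Base: $1216000 − $0 = $1216000
  $1216000 × 20% = $243200

$243200 > $147760, so the minimum tax is the binding amount.

$243200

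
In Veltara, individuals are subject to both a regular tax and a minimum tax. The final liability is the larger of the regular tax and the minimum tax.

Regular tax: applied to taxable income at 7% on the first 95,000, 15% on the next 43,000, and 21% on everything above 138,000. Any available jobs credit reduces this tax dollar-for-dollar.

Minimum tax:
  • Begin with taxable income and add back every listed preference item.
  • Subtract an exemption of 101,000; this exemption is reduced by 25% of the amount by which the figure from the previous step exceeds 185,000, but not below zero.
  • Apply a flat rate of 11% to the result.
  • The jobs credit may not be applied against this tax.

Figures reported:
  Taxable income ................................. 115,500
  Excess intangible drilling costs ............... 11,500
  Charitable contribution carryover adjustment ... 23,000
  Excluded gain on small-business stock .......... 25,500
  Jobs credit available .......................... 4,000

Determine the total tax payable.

Minimum tax:
  Adjusted income: 115,500 + 11,500 + 23,000 + 25,500 = 175,500
  Exemption: 175,500 ≤ 185,000, so full 101,000 applies
  Base: 175,500 − 101,000 = 74,500
  74,500 × 11% = 8,195

Regular tax:
  95,000 × 7% = 6,650
  20,500 × 15% = 3,075
  → 9,725
  Less jobs credit 4,000 → 5,725

8,195 > 5,725, so the minimum tax is the binding amount.

8,195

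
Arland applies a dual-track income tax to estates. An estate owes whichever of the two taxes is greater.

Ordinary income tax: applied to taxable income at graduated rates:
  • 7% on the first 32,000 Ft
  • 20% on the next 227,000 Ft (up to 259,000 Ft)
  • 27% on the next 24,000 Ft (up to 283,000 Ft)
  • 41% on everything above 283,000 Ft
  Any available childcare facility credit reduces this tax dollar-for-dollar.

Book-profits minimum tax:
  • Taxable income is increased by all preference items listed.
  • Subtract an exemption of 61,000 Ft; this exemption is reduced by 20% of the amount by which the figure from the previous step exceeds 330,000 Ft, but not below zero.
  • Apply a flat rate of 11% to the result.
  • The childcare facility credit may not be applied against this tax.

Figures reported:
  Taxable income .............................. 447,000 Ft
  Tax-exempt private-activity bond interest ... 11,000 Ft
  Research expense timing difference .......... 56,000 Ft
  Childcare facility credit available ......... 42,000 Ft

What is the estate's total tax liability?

Book-profits minimum tax:
  Adjusted income: 447,000 Ft + 11,000 Ft + 56,000 Ft = 514,000 Ft
  Exemption: 61,000 Ft − 20% × (514,000 Ft − 330,000 Ft) = 61,000 Ft − 36,800 Ft = 24,200 Ft
  Base: 514,000 Ft − 24,200 Ft = 489,800 Ft
  489,800 Ft × 11% = 53,878 Ft

Ordinary income tax:
  32,000 Ft × 7% = 2,240 Ft
  227,000 Ft × 20% = 45,400 Ft
  24,000 Ft × 27% = 6,480 Ft
  164,000 Ft × 41% = 67,240 Ft
  → 121,360 Ft
  Less childcare facility credit 42,000 Ft → 79,360 Ft

79,360 Ft > 53,878 Ft, so the ordinary income tax governs.

79,360 Ft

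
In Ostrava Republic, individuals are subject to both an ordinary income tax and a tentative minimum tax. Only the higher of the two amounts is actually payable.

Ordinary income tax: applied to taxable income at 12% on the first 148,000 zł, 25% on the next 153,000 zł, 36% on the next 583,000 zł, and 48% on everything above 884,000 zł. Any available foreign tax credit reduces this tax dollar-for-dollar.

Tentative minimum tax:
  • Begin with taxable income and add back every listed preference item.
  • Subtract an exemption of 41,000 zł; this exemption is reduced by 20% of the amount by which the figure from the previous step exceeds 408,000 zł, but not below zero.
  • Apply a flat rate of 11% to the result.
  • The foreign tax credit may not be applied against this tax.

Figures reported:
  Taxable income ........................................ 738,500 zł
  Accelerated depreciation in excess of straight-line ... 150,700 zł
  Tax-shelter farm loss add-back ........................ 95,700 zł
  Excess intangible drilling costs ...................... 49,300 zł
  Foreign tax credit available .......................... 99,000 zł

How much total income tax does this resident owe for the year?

Tentative minimum tax:
  Adjusted income: 738,500 zł + 150,700 zł + 95,700 zł + 49,300 zł = 1,034,200 zł
  Exemption: 20% × (1,034,200 zł − 408,000 zł) = 125,240 zł ≥ 41,000 zł, so the exemption is fully phased out
  Base: 1,034,200 zł − 0 zł = 1,034,200 zł
  1,034,200 zł × 11% = 113,762 zł

Ordinary income tax:
  148,000 zł × 12% = 17,760 zł
  153,000 zł × 25% = 38,250 zł
  437,500 zł × 36% = 157,500 zł
  → 213,510 zł
  Less foreign tax credit 99,000 zł → 114,510 zł

114,510 zł > 113,762 zł, so the ordinary income tax governs.

114,510 zł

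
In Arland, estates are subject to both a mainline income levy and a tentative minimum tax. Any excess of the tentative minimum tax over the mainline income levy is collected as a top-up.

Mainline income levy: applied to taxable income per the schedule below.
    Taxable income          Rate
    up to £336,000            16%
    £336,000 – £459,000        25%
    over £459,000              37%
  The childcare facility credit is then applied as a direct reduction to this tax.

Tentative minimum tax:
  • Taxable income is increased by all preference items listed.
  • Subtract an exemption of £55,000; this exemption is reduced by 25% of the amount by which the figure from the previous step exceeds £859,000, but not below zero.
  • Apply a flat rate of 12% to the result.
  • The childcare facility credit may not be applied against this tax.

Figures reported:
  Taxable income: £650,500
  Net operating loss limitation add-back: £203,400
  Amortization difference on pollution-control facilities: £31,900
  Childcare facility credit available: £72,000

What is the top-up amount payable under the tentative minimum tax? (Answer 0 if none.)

£17,135

Tentative minimum tax:
  Adjusted income: £650,500 + £203,400 + £31,900 = £885,800
  Exemption: £55,000 − 25% × (£885,800 − £859,000) = £55,000 − £6,700 = £48,300
  Base: £885,800 − £48,300 = £837,500
  £837,500 × 12% = £100,500

Mainline income levy:
  £336,000 × 16% = £53,760
  £123,000 × 25% = £30,750
  £191,500 × 37% = £70,855
  → £155,365
  Less childcare facility credit £72,000 → £83,365

Excess of tentative minimum tax over mainline income levy: £100,500 − £83,365 = £17,135.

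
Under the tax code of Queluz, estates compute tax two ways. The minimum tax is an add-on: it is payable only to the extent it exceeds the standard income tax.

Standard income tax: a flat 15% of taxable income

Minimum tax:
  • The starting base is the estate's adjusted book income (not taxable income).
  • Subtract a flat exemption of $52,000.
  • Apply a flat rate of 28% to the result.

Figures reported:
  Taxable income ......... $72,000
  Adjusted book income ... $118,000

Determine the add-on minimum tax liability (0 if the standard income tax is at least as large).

$7,680

Minimum tax:
  Base (adjusted book income): $118,000
  Less exemption $52,000 → base $66,000
  $66,000 × 28% = $18,480

Standard income tax:
  $72,000 × 15% = $10,800

Excess of minimum tax over standard income tax: $18,480 − $10,800 = $7,680.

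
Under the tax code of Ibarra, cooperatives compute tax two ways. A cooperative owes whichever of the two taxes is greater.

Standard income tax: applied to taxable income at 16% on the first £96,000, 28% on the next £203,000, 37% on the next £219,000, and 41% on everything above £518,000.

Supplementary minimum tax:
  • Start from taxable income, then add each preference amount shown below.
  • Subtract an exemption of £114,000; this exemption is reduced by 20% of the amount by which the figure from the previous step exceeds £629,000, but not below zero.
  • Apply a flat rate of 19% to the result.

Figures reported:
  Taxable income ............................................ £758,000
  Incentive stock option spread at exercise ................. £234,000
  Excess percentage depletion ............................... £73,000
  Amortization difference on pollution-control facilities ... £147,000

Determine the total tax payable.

£251,630

Standard income tax:
  £96,000 × 16% = £15,360
  £203,000 × 28% = £56,840
  £219,000 × 37% = £81,030
  £240,000 × 41% = £98,400
  → £251,630

Supplementary minimum tax:
  Adjusted income: £758,000 + £234,000 + £73,000 + £147,000 = £1,212,000
  Exemption: 20% × (£1,212,000 − £629,000) = £116,600 ≥ £114,000, so the exemption is fully phased out
  Base: £1,212,000 − £0 = £1,212,000
  £1,212,000 × 19% = £230,280

£251,630 > £230,280, so the standard income tax governs.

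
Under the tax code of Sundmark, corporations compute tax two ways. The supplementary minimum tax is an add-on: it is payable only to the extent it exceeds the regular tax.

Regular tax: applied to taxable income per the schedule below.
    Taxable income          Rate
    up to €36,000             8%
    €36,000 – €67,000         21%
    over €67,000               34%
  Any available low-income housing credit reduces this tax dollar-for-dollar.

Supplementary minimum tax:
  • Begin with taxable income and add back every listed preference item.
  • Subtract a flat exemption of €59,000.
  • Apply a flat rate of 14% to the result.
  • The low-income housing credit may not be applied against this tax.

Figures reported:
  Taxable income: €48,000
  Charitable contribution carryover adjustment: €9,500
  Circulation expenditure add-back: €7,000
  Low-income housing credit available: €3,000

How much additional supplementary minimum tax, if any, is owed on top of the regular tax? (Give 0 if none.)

€0

Supplementary minimum tax:
  Adjusted income: €48,000 + €9,500 + €7,000 = €64,500
  Less exemption €59,000 → base €5,500
  €5,500 × 14% = €770

Regular tax:
  €36,000 × 8% = €2,880
  €12,000 × 21% = €2,520
  → €5,400
  Less low-income housing credit €3,000 → €2,400

€770 ≤ €2,400, so no add-on is due.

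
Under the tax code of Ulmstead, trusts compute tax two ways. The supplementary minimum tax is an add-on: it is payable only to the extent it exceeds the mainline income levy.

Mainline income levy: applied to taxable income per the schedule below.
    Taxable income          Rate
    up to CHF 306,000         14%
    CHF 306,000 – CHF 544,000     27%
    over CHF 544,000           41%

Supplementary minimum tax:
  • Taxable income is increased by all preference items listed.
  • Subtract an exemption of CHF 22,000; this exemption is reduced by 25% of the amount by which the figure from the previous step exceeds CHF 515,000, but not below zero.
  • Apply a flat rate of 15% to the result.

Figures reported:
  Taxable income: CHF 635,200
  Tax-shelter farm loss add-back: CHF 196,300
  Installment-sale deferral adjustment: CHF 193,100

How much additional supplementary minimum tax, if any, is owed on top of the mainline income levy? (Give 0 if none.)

CHF 9,198

Mainline income levy:
  CHF 306,000 × 14% = CHF 42,840
  CHF 238,000 × 27% = CHF 64,260
  CHF 91,200 × 41% = CHF 37,392
  → CHF 144,492

Supplementary minimum tax:
  Adjusted income: CHF 635,200 + CHF 196,300 + CHF 193,100 = CHF 1,024,600
  Exemption: 25% × (CHF 1,024,600 − CHF 515,000) = CHF 127,400 ≥ CHF 22,000, so the exemption is fully phased out
  Base: CHF 1,024,600 − CHF 0 = CHF 1,024,600
  CHF 1,024,600 × 15% = CHF 153,690

Excess of supplementary minimum tax over mainline income levy: CHF 153,690 − CHF 144,492 = CHF 9,198.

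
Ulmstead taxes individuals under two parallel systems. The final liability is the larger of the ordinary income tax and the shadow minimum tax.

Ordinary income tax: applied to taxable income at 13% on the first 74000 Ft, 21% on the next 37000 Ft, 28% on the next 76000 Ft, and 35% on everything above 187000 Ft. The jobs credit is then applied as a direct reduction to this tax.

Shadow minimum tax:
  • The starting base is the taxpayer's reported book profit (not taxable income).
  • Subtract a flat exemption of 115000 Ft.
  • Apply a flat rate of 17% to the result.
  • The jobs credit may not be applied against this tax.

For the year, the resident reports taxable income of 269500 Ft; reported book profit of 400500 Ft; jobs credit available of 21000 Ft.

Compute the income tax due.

Ordinary income tax:
  74000 Ft × 13% = 9620 Ft
  37000 Ft × 21% = 7770 Ft
  76000 Ft × 28% = 21280 Ft
  82500 Ft × 35% = 28875 Ft
  → 67545 Ft
  Less jobs credit 21000 Ft → 46545 Ft

Shadow minimum tax:
  Base (reported book profit): 400500 Ft
  Less exemption 115000 Ft → base 285500 Ft
  285500 Ft × 17% = 48535 Ft

48535 Ft > 46545 Ft, so the shadow minimum tax is the binding amount.

48535 Ft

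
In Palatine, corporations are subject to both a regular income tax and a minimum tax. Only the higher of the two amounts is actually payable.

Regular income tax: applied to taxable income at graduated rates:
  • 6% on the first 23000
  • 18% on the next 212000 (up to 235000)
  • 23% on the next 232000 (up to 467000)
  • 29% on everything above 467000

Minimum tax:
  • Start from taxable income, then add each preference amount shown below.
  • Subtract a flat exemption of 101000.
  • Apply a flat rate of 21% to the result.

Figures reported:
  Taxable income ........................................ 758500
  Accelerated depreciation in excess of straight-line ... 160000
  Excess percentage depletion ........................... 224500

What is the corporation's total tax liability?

Minimum tax:
  Adjusted income: 758500 + 160000 + 224500 = 1143000
  Less exemption 101000 → base 1042000
  1042000 × 21% = 218820

Regular income tax:
  23000 × 6% = 1380
  212000 × 18% = 38160
  232000 × 23% = 53360
  291500 × 29% = 84535
  → 177435

218820 > 177435, so the minimum tax is the binding amount.

218820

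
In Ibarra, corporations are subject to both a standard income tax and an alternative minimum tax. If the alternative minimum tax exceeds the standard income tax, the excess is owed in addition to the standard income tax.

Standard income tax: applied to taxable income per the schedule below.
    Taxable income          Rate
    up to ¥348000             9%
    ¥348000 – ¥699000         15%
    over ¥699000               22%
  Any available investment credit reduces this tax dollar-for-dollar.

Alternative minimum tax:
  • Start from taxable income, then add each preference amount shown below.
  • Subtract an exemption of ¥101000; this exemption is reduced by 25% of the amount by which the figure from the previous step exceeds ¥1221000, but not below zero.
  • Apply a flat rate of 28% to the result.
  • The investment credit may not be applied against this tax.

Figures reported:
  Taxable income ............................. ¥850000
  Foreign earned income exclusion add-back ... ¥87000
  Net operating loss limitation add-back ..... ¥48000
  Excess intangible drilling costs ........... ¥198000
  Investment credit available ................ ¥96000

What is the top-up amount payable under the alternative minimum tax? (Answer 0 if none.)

¥281770

Alternative minimum tax:
  Adjusted income: ¥850000 + ¥87000 + ¥48000 + ¥198000 = ¥1183000
  Exemption: ¥1183000 ≤ ¥1221000, so full ¥101000 applies
  Base: ¥1183000 − ¥101000 = ¥1082000
  ¥1082000 × 28% = ¥302960

Standard income tax:
  ¥348000 × 9% = ¥31320
  ¥351000 × 15% = ¥52650
  ¥151000 × 22% = ¥33220
  → ¥117190
  Less investment credit ¥96000 → ¥21190

Excess of alternative minimum tax over standard income tax: ¥302960 − ¥21190 = ¥281770.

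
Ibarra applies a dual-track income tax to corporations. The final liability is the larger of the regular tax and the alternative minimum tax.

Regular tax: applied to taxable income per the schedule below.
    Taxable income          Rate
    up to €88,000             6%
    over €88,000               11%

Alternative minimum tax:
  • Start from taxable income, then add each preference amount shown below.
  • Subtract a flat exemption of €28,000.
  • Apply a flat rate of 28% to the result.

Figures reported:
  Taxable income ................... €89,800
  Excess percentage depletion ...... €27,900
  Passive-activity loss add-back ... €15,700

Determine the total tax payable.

Regular tax:
  €88,000 × 6% = €5,280
  €1,800 × 11% = €198
  → €5,478

Alternative minimum tax:
  Adjusted income: €89,800 + €27,900 + €15,700 = €133,400
  Less exemption €28,000 → base €105,400
  €105,400 × 28% = €29,512

€29,512 > €5,478, so the alternative minimum tax is the binding amount.

€29,512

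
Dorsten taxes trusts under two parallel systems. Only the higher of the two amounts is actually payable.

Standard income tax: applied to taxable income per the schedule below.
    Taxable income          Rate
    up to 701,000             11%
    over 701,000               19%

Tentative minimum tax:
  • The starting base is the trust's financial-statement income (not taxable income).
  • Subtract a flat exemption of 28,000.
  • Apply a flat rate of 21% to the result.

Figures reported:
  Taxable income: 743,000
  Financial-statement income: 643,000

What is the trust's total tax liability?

129,150

Tentative minimum tax:
  Base (financial-statement income): 643,000
  Less exemption 28,000 → base 615,000
  615,000 × 21% = 129,150

Standard income tax:
  701,000 × 11% = 77,110
  42,000 × 19% = 7,980
  → 85,090

129,150 > 85,090, so the tentative minimum tax is the binding amount.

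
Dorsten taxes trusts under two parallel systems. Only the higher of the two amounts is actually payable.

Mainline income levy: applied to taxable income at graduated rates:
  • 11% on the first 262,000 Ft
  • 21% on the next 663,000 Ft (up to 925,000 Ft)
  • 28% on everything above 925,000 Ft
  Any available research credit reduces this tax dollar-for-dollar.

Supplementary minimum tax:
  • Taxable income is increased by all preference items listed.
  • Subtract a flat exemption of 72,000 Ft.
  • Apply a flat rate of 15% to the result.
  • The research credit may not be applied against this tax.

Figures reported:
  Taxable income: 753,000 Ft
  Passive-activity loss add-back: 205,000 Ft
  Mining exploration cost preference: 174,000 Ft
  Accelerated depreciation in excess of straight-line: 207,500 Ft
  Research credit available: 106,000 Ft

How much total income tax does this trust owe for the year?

190,125 Ft

Mainline income levy:
  262,000 Ft × 11% = 28,820 Ft
  491,000 Ft × 21% = 103,110 Ft
  → 131,930 Ft
  Less research credit 106,000 Ft → 25,930 Ft

Supplementary minimum tax:
  Adjusted income: 753,000 Ft + 205,000 Ft + 174,000 Ft + 207,500 Ft = 1,339,500 Ft
  Less exemption 72,000 Ft → base 1,267,500 Ft
  1,267,500 Ft × 15% = 190,125 Ft

190,125 Ft > 25,930 Ft, so the supplementary minimum tax is the binding amount.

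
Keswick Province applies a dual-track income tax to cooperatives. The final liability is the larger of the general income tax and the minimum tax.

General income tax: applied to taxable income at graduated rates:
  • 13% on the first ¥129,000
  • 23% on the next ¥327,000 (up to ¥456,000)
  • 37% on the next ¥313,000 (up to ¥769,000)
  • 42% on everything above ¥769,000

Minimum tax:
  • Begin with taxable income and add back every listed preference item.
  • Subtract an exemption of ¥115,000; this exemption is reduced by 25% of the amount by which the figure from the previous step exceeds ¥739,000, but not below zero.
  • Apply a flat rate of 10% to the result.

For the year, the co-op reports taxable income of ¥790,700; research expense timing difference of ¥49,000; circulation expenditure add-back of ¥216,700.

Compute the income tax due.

¥216,904

Minimum tax:
  Adjusted income: ¥790,700 + ¥49,000 + ¥216,700 = ¥1,056,400
  Exemption: ¥115,000 − 25% × (¥1,056,400 − ¥739,000) = ¥115,000 − ¥79,350 = ¥35,650
  Base: ¥1,056,400 − ¥35,650 = ¥1,020,750
  ¥1,020,750 × 10% = ¥102,075

General income tax:
  ¥129,000 × 13% = ¥16,770
  ¥327,000 × 23% = ¥75,210
  ¥313,000 × 37% = ¥115,810
  ¥21,700 × 42% = ¥9,114
  → ¥216,904

¥216,904 > ¥102,075, so the general income tax governs.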